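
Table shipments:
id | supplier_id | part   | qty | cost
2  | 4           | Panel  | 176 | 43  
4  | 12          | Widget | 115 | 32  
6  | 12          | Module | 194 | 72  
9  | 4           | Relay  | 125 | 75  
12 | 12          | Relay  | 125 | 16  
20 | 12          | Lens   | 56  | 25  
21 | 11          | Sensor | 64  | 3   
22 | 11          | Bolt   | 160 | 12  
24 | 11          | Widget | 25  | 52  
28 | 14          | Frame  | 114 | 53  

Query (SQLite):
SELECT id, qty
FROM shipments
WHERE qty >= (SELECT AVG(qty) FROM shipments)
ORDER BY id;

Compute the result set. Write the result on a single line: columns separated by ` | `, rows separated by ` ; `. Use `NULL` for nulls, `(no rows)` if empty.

Scalar subquery: AVG(qty) over all shipments rows = 115.4.
Keep rows where qty >= that value.

2 | 176 ; 6 | 194 ; 9 | 125 ; 12 | 125 ; 22 | 160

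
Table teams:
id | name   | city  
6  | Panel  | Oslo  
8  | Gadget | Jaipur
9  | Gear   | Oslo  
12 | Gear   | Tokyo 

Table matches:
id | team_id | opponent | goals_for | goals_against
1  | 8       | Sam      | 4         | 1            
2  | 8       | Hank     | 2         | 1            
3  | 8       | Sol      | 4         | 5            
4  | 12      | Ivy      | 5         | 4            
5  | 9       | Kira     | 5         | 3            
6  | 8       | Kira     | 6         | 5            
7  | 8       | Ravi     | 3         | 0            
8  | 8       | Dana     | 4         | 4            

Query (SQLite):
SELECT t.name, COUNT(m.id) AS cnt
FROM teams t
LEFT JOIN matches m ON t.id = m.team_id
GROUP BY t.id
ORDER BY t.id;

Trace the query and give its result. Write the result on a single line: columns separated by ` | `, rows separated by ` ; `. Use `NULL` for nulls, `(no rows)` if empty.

Panel | 0 ; Gadget | 6 ; Gear | 1 ; Gear | 1

LEFT JOIN keeps every teams row; unmatched ones get NULL for matches columns.
Group by teams.id and compute COUNT(m.id). COUNT(col) of an all-NULL group is 0.
  6: ids {—} → COUNT(m.id)=0
  8: ids {1, 2, 3, 6, 7, 8} → COUNT(m.id)=6
  9: ids {5} → COUNT(m.id)=1
  12: ids {4} → COUNT(m.id)=1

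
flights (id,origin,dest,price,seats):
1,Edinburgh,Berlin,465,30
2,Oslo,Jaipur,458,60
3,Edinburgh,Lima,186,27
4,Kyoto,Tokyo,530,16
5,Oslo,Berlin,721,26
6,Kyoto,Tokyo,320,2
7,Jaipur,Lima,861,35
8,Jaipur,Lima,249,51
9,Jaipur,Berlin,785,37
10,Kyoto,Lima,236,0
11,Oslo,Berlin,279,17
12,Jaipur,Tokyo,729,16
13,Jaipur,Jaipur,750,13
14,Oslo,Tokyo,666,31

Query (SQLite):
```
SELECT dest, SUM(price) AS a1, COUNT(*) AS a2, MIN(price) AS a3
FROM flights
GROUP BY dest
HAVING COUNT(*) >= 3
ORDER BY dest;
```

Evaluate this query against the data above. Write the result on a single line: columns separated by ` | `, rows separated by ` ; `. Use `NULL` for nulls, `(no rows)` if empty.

Group flights by dest.
Per group compute: SUM(price), COUNT(*), MIN(price).
HAVING: drop groups with fewer than 3 rows.
  Berlin: ids {1, 5, 9, 11} → SUM(price)=2250, COUNT(*)=4, MIN(price)=279
  Jaipur: ids {2, 13} → SUM(price)=1208, COUNT(*)=2, MIN(price)=458
  Lima: ids {3, 7, 8, 10} → SUM(price)=1532, COUNT(*)=4, MIN(price)=186
  Tokyo: ids {4, 6, 12, 14} → SUM(price)=2245, COUNT(*)=4, MIN(price)=320

Berlin | 2250 | 4 | 279 ; Lima | 1532 | 4 | 186 ; Tokyo | 2245 | 4 | 320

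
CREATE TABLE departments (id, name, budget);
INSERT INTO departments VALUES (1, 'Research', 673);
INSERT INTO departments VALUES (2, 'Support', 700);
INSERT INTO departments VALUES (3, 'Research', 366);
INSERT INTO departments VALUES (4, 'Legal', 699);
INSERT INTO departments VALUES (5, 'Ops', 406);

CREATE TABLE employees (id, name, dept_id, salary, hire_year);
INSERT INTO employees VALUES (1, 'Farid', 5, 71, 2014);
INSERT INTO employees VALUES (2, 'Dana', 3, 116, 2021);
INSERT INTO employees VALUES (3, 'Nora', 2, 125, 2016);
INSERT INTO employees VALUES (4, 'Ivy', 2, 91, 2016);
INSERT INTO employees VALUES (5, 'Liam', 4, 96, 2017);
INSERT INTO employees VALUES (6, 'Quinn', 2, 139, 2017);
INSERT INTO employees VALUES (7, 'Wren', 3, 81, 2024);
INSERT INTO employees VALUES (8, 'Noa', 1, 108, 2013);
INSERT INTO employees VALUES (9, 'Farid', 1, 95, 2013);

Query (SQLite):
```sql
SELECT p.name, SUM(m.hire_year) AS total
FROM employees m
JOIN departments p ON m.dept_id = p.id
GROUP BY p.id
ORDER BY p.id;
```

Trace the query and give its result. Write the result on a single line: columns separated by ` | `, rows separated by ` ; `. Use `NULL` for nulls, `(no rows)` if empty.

Join each employees row to its departments via dept_id.
Group joined rows by departments.id; compute SUM(m.hire_year) per group.
  1: ids {8, 9} → SUM(m.hire_year)=4026
  2: ids {3, 4, 6} → SUM(m.hire_year)=6049
  3: ids {2, 7} → SUM(m.hire_year)=4045
  4: ids {5} → SUM(m.hire_year)=2017
  5: ids {1} → SUM(m.hire_year)=2014

Research | 4026 ; Support | 6049 ; Research | 4045 ; Legal | 2017 ; Ops | 2014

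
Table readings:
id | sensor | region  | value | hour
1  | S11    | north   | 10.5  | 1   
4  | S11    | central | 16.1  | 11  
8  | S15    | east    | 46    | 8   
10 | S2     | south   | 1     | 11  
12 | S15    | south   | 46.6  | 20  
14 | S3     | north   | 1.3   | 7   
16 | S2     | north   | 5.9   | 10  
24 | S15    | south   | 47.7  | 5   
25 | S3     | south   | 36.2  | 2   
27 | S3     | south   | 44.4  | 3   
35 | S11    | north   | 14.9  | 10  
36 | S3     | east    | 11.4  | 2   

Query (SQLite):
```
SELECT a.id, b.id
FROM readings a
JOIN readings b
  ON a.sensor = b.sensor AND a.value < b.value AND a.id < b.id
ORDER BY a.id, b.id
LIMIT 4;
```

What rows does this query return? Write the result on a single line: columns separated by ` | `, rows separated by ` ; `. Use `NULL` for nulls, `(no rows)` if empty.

Pairs (a,b) with same sensor, a.value < b.value, a.id < b.id.
sensor groups: S11:{1,4,35} S15:{8,12,24} S2:{10,16} S3:{14,25,27,36}
Ordered by (a.id, b.id); first 4.

1 | 4 ; 1 | 35 ; 8 | 12 ; 8 | 24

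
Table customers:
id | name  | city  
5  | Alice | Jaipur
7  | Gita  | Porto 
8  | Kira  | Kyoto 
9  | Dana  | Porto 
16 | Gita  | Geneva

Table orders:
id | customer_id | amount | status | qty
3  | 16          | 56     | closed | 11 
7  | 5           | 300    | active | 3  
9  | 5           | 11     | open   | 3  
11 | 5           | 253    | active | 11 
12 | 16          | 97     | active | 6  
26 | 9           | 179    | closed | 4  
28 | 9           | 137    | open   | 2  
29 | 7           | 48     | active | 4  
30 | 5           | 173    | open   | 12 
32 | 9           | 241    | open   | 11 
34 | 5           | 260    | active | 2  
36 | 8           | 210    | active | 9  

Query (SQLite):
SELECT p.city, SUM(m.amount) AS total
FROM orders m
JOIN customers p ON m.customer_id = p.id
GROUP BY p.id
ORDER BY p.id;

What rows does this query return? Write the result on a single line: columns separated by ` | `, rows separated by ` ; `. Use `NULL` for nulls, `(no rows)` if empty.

Jaipur | 997 ; Porto | 48 ; Kyoto | 210 ; Porto | 557 ; Geneva | 153

Join each orders row to its customers via customer_id.
Group joined rows by customers.id; compute SUM(m.amount) per group.
  5: ids {7, 9, 11, 30, 34} → SUM(m.amount)=997
  7: ids {29} → SUM(m.amount)=48
  8: ids {36} → SUM(m.amount)=210
  9: ids {26, 28, 32} → SUM(m.amount)=557
  16: ids {3, 12} → SUM(m.amount)=153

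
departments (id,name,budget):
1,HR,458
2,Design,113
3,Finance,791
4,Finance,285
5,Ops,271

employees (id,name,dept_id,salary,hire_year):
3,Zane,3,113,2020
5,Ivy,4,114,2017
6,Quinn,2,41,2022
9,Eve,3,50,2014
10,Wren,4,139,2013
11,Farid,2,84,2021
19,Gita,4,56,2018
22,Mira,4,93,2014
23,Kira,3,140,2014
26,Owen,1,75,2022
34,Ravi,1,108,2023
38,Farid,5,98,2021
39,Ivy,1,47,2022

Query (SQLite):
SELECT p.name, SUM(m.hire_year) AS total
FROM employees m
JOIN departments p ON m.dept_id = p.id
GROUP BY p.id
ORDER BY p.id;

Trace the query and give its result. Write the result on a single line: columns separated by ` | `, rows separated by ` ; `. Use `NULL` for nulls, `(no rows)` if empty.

HR | 6067 ; Design | 4043 ; Finance | 6048 ; Finance | 8062 ; Ops | 2021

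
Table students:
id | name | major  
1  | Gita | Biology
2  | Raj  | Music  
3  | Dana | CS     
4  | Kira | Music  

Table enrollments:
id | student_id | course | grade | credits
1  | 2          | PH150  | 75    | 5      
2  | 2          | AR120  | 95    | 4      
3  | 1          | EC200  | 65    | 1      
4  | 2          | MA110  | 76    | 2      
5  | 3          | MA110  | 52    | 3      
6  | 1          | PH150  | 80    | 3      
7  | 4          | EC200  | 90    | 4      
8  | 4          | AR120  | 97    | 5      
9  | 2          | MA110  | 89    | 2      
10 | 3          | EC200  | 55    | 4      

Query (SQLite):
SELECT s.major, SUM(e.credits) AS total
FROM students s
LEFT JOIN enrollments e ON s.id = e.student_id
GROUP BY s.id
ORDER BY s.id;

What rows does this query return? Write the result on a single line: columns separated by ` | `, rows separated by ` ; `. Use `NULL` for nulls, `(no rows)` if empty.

Biology | 4 ; Music | 13 ; CS | 7 ; Music | 9

LEFT JOIN keeps every students row; unmatched ones get NULL for enrollments columns.
Group by students.id and compute SUM(e.credits). SUM over an all-NULL group is NULL.
  1: ids {3, 6} → SUM(e.credits)=4
  2: ids {1, 2, 4, 9} → SUM(e.credits)=13
  3: ids {5, 10} → SUM(e.credits)=7
  4: ids {7, 8} → SUM(e.credits)=9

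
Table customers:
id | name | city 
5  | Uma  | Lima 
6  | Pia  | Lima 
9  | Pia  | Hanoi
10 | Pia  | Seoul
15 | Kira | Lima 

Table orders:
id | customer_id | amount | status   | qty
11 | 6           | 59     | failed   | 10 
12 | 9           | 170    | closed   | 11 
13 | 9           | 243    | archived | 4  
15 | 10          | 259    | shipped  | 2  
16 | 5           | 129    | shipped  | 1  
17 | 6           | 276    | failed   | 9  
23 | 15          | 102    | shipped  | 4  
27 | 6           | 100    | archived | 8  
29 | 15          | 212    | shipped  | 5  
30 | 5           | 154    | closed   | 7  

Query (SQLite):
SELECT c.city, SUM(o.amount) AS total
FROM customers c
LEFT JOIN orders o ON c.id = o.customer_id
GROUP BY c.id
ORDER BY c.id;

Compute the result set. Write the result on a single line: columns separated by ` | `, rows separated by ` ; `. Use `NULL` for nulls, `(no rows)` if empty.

Lima | 283 ; Lima | 435 ; Hanoi | 413 ; Seoul | 259 ; Lima | 314

LEFT JOIN keeps every customers row; unmatched ones get NULL for orders columns.
Group by customers.id and compute SUM(o.amount). SUM over an all-NULL group is NULL.
  5: ids {16, 30} → SUM(o.amount)=283
  6: ids {11, 17, 27} → SUM(o.amount)=435
  9: ids {12, 13} → SUM(o.amount)=413
  10: ids {15} → SUM(o.amount)=259
  15: ids {23, 29} → SUM(o.amount)=314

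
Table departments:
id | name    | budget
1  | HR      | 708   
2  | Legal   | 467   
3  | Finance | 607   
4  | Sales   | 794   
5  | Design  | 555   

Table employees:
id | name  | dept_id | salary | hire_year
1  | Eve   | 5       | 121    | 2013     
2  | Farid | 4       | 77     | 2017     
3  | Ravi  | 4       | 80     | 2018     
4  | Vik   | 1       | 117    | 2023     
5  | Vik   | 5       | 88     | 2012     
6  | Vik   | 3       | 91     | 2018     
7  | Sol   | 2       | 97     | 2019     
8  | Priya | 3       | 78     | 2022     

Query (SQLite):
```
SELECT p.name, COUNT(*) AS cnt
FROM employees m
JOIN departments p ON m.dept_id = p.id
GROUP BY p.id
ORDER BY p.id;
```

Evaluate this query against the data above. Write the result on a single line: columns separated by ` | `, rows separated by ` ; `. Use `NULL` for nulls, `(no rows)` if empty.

HR | 1 ; Legal | 1 ; Finance | 2 ; Sales | 2 ; Design | 2

Join each employees row to its departments via dept_id.
Group joined rows by departments.id; compute COUNT(*) per group.
  1: ids {4} → COUNT(*)=1
  2: ids {7} → COUNT(*)=1
  3: ids {6, 8} → COUNT(*)=2
  4: ids {2, 3} → COUNT(*)=2
  5: ids {1, 5} → COUNT(*)=2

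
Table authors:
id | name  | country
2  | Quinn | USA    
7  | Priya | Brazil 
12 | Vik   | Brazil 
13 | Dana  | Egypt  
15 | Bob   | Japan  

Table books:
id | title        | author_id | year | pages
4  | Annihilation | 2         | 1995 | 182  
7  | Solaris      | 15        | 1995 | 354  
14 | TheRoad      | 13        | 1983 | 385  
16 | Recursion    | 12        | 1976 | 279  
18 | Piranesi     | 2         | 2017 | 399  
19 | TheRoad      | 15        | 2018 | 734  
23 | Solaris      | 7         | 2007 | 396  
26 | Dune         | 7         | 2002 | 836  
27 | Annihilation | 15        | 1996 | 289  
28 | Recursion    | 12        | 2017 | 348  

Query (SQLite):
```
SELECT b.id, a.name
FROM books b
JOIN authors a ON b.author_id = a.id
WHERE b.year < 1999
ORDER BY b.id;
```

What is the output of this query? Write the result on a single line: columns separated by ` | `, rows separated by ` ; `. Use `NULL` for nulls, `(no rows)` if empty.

Each books row matches the authors row where author_id = authors.id.
Then keep rows with b.year < 1999.

4 | Quinn ; 7 | Bob ; 14 | Dana ; 16 | Vik ; 27 | Bob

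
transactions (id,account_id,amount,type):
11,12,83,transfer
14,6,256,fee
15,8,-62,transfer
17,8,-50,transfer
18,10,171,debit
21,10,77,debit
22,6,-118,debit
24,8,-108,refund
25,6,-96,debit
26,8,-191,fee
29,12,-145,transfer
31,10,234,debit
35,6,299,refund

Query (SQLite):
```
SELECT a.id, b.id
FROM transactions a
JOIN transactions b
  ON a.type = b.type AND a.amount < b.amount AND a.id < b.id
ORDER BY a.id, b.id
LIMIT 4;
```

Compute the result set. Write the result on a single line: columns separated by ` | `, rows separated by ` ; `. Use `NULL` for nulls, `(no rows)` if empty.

Pairs (a,b) with same type, a.amount < b.amount, a.id < b.id.
type groups: debit:{18,21,22,25,31} fee:{14,26} refund:{24,35} transfer:{11,15,17,29}
Ordered by (a.id, b.id); first 4.

15 | 17 ; 18 | 31 ; 21 | 31 ; 22 | 25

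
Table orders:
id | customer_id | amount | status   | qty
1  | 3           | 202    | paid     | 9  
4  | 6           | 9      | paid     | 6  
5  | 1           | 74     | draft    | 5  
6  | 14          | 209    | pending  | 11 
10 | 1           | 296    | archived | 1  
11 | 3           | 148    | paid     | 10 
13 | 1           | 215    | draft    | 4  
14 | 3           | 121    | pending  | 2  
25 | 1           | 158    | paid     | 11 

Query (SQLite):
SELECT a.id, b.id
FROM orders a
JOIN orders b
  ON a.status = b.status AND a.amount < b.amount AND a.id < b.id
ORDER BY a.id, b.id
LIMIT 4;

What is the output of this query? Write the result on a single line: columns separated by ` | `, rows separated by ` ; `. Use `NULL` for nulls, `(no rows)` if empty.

Pairs (a,b) with same status, a.amount < b.amount, a.id < b.id.
status groups: archived:{10} draft:{5,13} paid:{1,4,11,25} pending:{6,14}
Ordered by (a.id, b.id); first 4.

4 | 11 ; 4 | 25 ; 5 | 13 ; 11 | 25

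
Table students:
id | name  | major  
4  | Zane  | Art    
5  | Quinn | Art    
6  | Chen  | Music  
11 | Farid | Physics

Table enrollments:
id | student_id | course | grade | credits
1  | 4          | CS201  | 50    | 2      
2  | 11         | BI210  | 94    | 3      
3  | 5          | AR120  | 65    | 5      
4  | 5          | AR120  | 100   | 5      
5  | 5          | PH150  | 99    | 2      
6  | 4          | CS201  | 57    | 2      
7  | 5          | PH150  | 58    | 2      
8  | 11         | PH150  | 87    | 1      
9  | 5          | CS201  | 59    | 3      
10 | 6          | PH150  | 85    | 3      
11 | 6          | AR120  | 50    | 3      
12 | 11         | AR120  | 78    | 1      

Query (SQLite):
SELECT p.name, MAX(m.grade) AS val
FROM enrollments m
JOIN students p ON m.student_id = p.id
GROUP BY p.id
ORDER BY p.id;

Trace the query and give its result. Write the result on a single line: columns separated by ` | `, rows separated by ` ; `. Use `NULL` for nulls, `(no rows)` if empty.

Zane | 57 ; Quinn | 100 ; Chen | 85 ; Farid | 94

Join each enrollments row to its students via student_id.
Group joined rows by students.id; compute MAX(m.grade) per group.
  4: ids {1, 6} → MAX(m.grade)=57
  5: ids {3, 4, 5, 7, 9} → MAX(m.grade)=100
  6: ids {10, 11} → MAX(m.grade)=85
  11: ids {2, 8, 12} → MAX(m.grade)=94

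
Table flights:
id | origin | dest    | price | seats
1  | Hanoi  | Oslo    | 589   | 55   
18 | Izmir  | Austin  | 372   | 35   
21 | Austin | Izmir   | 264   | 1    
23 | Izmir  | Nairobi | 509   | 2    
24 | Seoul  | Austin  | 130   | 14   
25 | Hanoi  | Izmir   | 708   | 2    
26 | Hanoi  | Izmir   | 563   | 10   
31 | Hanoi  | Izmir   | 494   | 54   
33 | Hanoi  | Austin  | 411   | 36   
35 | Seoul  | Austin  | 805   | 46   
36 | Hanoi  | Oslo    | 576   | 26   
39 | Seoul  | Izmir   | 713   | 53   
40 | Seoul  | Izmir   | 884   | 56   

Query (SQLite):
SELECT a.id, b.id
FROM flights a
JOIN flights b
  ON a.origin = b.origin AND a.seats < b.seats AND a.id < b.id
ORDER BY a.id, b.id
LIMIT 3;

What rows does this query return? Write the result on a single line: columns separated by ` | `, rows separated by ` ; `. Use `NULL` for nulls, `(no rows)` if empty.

24 | 35 ; 24 | 39 ; 24 | 40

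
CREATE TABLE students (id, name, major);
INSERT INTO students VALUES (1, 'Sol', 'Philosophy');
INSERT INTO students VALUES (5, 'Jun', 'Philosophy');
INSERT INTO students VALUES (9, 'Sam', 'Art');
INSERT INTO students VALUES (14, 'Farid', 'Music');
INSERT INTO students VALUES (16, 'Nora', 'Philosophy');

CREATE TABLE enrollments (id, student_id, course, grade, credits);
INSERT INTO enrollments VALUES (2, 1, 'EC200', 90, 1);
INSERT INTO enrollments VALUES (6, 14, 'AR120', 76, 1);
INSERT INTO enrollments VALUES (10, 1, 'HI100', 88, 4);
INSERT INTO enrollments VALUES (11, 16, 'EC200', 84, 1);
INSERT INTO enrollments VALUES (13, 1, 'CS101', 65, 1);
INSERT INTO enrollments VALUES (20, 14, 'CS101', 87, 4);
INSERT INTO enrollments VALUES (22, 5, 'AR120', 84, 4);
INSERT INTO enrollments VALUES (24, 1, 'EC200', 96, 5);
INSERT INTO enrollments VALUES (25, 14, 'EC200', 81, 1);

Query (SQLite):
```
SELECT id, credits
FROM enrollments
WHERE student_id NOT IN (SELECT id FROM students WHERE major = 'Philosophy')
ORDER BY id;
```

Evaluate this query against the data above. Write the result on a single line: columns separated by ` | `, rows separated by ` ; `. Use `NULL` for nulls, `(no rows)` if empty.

6 | 1 ; 20 | 4 ; 25 | 1

Inner query: students.id where major = 'Philosophy'.
Outer: keep enrollments rows whose student_id is not in that set.
Inner query → {1, 5, 16}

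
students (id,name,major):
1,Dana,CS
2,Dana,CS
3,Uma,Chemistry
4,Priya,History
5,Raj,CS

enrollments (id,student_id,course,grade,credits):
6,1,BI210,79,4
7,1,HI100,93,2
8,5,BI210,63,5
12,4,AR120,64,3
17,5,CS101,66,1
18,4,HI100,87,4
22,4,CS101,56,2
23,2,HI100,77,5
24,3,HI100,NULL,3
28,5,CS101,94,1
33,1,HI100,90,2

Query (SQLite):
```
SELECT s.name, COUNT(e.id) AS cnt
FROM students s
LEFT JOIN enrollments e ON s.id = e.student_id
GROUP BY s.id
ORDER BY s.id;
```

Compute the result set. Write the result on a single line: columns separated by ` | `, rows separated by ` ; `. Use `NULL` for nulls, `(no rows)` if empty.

Dana | 3 ; Dana | 1 ; Uma | 1 ; Priya | 3 ; Raj | 3

LEFT JOIN keeps every students row; unmatched ones get NULL for enrollments columns.
Group by students.id and compute COUNT(e.id). COUNT(col) of an all-NULL group is 0.
  1: ids {6, 7, 33} → COUNT(e.id)=3
  2: ids {23} → COUNT(e.id)=1
  3: ids {24} → COUNT(e.id)=1
  4: ids {12, 18, 22} → COUNT(e.id)=3
  5: ids {8, 17, 28} → COUNT(e.id)=3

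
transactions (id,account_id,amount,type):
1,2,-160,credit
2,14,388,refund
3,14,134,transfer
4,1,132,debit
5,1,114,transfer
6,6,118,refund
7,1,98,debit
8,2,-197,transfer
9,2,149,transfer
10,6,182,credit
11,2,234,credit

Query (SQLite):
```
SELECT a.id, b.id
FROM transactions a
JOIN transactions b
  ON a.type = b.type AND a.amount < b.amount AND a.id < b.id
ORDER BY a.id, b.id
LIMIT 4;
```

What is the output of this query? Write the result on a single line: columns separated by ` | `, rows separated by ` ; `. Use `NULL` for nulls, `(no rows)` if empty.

Pairs (a,b) with same type, a.amount < b.amount, a.id < b.id.
type groups: credit:{1,10,11} debit:{4,7} refund:{2,6} transfer:{3,5,8,9}
Ordered by (a.id, b.id); first 4.

1 | 10 ; 1 | 11 ; 3 | 9 ; 5 | 9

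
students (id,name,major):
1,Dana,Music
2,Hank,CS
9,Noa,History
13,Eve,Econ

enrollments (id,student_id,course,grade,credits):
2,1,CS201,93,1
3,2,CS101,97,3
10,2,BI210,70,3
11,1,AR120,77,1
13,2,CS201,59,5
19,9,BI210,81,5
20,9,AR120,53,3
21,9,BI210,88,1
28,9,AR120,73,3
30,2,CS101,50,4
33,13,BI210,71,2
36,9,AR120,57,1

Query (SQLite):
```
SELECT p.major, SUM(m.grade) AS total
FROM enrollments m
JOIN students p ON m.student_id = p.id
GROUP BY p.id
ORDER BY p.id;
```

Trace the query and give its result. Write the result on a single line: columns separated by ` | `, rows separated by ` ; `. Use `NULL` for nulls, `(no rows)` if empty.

Join each enrollments row to its students via student_id.
Group joined rows by students.id; compute SUM(m.grade) per group.
  1: ids {2, 11} → SUM(m.grade)=170
  2: ids {3, 10, 13, 30} → SUM(m.grade)=276
  9: ids {19, 20, 21, 28, 36} → SUM(m.grade)=352
  13: ids {33} → SUM(m.grade)=71

Music | 170 ; CS | 276 ; History | 352 ; Econ | 71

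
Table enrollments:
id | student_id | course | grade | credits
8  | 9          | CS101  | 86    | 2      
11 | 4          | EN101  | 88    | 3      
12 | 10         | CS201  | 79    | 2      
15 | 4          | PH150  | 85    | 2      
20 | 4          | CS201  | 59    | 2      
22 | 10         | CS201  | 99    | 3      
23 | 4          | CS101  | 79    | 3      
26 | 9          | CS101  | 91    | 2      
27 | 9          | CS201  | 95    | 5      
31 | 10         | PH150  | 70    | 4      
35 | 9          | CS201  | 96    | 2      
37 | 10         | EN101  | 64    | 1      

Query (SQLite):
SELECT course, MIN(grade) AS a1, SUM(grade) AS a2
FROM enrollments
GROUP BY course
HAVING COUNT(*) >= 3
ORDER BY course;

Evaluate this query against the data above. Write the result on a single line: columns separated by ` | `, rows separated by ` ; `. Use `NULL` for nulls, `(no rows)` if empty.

Group enrollments by course.
Per group compute: MIN(grade), SUM(grade).
HAVING: drop groups with fewer than 3 rows.
  CS101: ids {8, 23, 26} → MIN(grade)=79, SUM(grade)=256
  CS201: ids {12, 20, 22, 27, 35} → MIN(grade)=59, SUM(grade)=428
  EN101: ids {11, 37} → MIN(grade)=64, SUM(grade)=152
  PH150: ids {15, 31} → MIN(grade)=70, SUM(grade)=155

CS101 | 79 | 256 ; CS201 | 59 | 428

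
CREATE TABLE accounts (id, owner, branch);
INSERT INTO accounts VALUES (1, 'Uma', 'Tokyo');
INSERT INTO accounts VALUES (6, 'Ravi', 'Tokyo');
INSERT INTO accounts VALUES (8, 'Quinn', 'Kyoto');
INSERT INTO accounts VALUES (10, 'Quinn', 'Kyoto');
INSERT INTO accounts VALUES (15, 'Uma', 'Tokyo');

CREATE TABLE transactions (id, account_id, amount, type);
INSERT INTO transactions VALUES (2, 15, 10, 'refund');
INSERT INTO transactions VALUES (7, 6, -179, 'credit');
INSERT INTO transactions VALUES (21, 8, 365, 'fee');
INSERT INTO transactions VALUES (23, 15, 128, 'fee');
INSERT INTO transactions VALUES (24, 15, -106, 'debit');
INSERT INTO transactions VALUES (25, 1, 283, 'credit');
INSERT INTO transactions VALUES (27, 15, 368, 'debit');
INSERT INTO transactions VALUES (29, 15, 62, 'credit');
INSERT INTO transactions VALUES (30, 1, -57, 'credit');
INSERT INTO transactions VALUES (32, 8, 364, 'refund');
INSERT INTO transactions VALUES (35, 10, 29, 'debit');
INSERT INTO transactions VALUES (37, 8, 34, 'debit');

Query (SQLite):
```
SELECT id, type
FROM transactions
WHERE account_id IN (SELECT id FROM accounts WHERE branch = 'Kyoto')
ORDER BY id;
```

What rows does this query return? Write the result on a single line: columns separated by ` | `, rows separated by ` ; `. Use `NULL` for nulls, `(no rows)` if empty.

Inner query: accounts.id where branch = 'Kyoto'.
Outer: keep transactions rows whose account_id is in that set.
Inner query → {8, 10}

21 | fee ; 32 | refund ; 35 | debit ; 37 | debit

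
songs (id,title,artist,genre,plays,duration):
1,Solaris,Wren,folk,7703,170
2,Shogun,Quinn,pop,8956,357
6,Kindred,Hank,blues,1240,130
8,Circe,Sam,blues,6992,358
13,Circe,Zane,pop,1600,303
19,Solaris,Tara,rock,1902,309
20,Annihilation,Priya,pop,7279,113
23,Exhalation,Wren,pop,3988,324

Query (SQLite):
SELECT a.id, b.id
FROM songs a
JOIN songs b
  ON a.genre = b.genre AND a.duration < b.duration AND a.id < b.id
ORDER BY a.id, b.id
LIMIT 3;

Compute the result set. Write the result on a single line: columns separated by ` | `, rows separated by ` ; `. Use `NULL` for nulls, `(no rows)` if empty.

Pairs (a,b) with same genre, a.duration < b.duration, a.id < b.id.
genre groups: blues:{6,8} folk:{1} pop:{2,13,20,23} rock:{19}
Ordered by (a.id, b.id); first 3.

6 | 8 ; 13 | 23 ; 20 | 23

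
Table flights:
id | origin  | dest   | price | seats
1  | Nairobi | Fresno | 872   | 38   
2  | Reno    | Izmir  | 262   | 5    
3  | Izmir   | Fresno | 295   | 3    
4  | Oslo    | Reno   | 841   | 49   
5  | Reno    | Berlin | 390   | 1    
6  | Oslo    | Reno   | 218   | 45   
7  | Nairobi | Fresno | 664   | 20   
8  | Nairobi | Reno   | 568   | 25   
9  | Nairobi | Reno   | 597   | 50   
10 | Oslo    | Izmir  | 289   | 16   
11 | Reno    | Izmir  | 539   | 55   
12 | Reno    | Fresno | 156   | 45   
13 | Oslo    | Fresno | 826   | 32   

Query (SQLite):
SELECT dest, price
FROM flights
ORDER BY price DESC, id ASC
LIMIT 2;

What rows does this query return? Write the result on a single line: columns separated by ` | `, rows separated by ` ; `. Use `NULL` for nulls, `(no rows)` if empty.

Fresno | 872 ; Reno | 841

Sort by price desc, tiebreak id asc: (872, id=1), (841, id=4), (826, id=13), (664, id=7), (597, id=9) …. Take first 2.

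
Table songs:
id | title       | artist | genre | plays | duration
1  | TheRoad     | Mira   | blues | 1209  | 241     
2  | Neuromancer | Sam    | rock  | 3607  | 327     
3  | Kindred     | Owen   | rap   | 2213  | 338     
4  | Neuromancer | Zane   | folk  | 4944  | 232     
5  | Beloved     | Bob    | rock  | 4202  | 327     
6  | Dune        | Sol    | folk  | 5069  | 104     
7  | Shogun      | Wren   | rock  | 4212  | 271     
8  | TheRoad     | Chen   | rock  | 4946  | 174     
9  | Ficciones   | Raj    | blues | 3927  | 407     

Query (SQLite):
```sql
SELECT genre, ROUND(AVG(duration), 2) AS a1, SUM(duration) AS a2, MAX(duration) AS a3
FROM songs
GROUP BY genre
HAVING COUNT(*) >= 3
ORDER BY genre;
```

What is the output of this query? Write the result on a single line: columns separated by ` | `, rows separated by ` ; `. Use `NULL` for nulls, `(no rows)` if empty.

rock | 274.75 | 1099 | 327

Group songs by genre.
Per group compute: ROUND(AVG(duration), 2), SUM(duration), MAX(duration).
HAVING: drop groups with fewer than 3 rows.
  blues: ids {1, 9} → ROUND(AVG(duration), 2)=324, SUM(duration)=648, MAX(duration)=407
  folk: ids {4, 6} → ROUND(AVG(duration), 2)=168, SUM(duration)=336, MAX(duration)=232
  rap: ids {3} → ROUND(AVG(duration), 2)=338, SUM(duration)=338, MAX(duration)=338
  rock: ids {2, 5, 7, 8} → ROUND(AVG(duration), 2)=274.75, SUM(duration)=1099, MAX(duration)=327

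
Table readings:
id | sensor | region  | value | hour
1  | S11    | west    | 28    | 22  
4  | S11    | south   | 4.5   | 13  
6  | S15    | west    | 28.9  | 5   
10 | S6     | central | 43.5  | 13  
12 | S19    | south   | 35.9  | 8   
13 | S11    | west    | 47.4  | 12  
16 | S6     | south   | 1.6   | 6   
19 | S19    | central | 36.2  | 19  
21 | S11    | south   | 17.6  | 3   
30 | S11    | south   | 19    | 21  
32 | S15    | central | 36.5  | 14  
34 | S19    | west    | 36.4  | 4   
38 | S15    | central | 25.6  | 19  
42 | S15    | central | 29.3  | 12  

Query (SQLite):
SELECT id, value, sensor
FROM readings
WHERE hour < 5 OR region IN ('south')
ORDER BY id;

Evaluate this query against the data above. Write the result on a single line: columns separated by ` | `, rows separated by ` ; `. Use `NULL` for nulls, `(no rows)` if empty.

4 | 4.5 | S11 ; 12 | 35.9 | S19 ; 16 | 1.6 | S6 ; 21 | 17.6 | S11 ; 30 | 19 | S11 ; 34 | 36.4 | S19

hour < 5: ids {21, 34}
region IN ('south'): ids {4, 12, 16, 21, 30}
Combine with OR.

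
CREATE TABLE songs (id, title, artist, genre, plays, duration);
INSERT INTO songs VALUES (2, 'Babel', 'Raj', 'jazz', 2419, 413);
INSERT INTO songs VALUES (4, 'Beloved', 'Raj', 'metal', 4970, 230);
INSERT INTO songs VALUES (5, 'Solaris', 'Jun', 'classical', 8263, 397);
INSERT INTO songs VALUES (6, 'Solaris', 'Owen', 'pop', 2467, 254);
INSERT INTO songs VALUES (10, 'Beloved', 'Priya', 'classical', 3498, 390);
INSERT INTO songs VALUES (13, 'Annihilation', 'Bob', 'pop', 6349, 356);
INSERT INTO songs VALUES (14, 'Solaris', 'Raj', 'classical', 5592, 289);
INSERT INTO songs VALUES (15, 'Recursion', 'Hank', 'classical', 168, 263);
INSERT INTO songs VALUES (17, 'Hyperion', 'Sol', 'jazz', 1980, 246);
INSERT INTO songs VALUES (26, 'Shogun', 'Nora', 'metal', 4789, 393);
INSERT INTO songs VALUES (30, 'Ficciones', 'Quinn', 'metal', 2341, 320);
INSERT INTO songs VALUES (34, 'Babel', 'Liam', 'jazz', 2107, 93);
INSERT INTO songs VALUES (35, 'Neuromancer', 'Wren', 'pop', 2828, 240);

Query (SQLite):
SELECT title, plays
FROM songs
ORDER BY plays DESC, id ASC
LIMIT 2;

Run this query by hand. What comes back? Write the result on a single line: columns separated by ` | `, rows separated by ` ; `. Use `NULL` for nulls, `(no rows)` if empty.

Sort by plays desc, tiebreak id asc: (8263, id=5), (6349, id=13), (5592, id=14), (4970, id=4), (4789, id=26) …. Take first 2.

Solaris | 8263 ; Annihilation | 6349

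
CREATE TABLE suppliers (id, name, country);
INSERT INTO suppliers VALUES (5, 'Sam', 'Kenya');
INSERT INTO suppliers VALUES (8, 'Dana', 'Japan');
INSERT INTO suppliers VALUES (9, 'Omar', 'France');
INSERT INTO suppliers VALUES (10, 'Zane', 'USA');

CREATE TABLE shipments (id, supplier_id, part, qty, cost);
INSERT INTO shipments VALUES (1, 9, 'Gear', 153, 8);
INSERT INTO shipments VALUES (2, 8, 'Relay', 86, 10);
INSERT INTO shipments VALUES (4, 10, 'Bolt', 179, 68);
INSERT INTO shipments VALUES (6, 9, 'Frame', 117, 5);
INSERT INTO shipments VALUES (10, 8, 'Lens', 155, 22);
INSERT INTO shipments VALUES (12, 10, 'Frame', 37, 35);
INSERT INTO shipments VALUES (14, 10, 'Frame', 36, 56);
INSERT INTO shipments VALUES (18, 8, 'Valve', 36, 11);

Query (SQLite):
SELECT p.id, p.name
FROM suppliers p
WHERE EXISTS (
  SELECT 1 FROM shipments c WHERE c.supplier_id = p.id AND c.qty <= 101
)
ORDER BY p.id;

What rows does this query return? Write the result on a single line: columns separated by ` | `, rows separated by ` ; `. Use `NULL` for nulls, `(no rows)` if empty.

For each suppliers row, check whether any shipments with matching supplier_id has qty <= 101.
Keep rows where that is true.

8 | Dana ; 10 | Zane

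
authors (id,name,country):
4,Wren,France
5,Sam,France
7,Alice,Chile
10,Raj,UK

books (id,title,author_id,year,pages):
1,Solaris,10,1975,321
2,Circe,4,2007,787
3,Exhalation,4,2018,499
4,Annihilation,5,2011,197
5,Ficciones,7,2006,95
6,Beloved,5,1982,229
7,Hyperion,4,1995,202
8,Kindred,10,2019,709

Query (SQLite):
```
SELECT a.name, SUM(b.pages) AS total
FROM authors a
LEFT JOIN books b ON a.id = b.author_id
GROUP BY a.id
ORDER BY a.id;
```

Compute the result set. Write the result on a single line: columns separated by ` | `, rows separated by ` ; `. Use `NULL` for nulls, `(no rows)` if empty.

Wren | 1488 ; Sam | 426 ; Alice | 95 ; Raj | 1030

LEFT JOIN keeps every authors row; unmatched ones get NULL for books columns.
Group by authors.id and compute SUM(b.pages). SUM over an all-NULL group is NULL.
  4: ids {2, 3, 7} → SUM(b.pages)=1488
  5: ids {4, 6} → SUM(b.pages)=426
  7: ids {5} → SUM(b.pages)=95
  10: ids {1, 8} → SUM(b.pages)=1030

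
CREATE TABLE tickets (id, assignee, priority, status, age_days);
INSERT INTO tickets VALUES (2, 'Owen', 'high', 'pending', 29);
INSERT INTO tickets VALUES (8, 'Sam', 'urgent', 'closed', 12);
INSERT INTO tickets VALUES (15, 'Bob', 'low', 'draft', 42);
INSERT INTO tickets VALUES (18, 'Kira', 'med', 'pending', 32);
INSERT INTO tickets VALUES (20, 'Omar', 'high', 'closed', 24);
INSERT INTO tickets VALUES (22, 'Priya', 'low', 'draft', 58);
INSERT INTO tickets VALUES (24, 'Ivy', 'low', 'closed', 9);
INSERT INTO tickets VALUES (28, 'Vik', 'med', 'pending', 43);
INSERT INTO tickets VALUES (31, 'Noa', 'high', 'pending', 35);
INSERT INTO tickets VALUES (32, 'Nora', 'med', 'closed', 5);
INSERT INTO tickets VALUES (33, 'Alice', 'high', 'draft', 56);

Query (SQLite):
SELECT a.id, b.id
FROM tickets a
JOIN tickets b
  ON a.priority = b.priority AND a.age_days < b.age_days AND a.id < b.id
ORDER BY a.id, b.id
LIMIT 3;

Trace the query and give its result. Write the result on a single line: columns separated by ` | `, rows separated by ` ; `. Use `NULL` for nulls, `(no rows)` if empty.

Pairs (a,b) with same priority, a.age_days < b.age_days, a.id < b.id.
priority groups: high:{2,20,31,33} low:{15,22,24} med:{18,28,32} urgent:{8}
Ordered by (a.id, b.id); first 3.

2 | 31 ; 2 | 33 ; 15 | 22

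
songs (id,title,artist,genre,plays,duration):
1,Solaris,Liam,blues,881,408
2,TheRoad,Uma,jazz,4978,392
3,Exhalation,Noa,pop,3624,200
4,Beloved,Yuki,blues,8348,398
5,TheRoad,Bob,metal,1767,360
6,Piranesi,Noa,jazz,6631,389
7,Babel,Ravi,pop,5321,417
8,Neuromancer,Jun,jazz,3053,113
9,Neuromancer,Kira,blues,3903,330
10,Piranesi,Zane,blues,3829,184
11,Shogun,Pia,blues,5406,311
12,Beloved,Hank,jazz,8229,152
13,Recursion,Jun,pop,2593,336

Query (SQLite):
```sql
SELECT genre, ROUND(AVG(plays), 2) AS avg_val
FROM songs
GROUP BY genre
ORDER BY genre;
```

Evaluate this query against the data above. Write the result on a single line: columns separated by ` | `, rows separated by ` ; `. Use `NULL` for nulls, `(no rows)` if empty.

Partition songs by genre; compute ROUND(AVG(plays), 2) within each group.
  blues: ids {1, 4, 9, 10, 11} → ROUND(AVG(plays), 2)=4473.4
  jazz: ids {2, 6, 8, 12} → ROUND(AVG(plays), 2)=5722.75
  metal: ids {5} → ROUND(AVG(plays), 2)=1767
  pop: ids {3, 7, 13} → ROUND(AVG(plays), 2)=3846

blues | 4473.4 ; jazz | 5722.75 ; metal | 1767 ; pop | 3846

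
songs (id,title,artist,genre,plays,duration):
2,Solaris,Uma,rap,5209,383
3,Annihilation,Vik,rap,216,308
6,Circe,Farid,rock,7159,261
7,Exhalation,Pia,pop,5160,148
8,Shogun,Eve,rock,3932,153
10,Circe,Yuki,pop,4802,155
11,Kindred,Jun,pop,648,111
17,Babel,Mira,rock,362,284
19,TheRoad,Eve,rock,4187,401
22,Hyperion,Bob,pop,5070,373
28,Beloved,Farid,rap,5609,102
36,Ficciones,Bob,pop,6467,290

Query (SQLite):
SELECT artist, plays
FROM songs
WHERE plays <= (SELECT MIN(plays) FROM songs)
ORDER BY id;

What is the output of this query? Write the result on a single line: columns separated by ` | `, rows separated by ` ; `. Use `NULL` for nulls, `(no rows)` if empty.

Vik | 216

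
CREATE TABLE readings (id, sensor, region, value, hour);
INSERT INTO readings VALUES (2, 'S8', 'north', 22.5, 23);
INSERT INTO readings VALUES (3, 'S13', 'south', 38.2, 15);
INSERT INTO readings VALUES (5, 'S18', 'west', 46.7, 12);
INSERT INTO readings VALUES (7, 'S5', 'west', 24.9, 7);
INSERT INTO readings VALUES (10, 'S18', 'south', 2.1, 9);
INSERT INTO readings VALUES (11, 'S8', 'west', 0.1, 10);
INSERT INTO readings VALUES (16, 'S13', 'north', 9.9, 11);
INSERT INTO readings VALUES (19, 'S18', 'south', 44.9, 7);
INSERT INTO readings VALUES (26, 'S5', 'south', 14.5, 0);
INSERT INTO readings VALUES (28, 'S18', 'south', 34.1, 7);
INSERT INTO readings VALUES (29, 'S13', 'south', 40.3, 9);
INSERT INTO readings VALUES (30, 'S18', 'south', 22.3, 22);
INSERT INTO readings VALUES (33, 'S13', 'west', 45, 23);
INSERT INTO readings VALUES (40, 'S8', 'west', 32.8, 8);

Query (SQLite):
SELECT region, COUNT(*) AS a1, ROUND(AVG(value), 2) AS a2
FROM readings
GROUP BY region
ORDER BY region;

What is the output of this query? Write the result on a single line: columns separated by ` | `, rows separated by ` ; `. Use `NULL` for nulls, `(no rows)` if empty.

north | 2 | 16.2 ; south | 7 | 28.06 ; west | 5 | 29.9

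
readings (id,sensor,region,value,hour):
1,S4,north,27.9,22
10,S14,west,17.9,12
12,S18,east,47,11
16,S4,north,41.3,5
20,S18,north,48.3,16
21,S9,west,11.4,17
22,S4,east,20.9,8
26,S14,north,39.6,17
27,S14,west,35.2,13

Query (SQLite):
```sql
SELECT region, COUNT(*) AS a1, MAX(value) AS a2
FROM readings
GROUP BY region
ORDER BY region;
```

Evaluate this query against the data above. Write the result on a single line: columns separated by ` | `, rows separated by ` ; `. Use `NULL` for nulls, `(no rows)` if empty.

Group readings by region.
Per group compute: COUNT(*), MAX(value).
  east: ids {12, 22} → COUNT(*)=2, MAX(value)=47
  north: ids {1, 16, 20, 26} → COUNT(*)=4, MAX(value)=48.3
  west: ids {10, 21, 27} → COUNT(*)=3, MAX(value)=35.2

east | 2 | 47 ; north | 4 | 48.3 ; west | 3 | 35.2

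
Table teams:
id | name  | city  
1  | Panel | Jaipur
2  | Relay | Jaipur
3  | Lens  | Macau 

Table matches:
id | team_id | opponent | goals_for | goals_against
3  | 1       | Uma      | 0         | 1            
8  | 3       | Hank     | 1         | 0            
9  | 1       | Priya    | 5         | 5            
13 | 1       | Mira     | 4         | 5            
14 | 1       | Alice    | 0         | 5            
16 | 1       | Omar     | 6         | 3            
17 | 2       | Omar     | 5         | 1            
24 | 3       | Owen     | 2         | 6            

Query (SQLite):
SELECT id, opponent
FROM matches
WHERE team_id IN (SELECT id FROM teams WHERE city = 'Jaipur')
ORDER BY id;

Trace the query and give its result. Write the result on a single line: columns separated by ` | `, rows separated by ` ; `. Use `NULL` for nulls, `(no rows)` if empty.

3 | Uma ; 9 | Priya ; 13 | Mira ; 14 | Alice ; 16 | Omar ; 17 | Omar

Inner query: teams.id where city = 'Jaipur'.
Outer: keep matches rows whose team_id is in that set.
Inner query → {1, 2}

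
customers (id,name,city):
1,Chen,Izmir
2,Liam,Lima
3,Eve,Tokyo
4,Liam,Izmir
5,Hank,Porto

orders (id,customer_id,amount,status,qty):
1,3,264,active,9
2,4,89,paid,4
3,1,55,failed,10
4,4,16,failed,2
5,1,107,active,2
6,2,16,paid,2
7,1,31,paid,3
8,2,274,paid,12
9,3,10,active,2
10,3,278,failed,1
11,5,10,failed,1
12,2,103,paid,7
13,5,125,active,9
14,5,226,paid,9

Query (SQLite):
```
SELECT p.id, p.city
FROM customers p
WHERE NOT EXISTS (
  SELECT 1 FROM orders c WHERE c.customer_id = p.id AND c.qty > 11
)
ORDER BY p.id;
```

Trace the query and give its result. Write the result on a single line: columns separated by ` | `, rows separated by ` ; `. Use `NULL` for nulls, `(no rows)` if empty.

For each customers row, check whether any orders with matching customer_id has qty > 11.
Keep rows where that is false.

1 | Izmir ; 3 | Tokyo ; 4 | Izmir ; 5 | Porto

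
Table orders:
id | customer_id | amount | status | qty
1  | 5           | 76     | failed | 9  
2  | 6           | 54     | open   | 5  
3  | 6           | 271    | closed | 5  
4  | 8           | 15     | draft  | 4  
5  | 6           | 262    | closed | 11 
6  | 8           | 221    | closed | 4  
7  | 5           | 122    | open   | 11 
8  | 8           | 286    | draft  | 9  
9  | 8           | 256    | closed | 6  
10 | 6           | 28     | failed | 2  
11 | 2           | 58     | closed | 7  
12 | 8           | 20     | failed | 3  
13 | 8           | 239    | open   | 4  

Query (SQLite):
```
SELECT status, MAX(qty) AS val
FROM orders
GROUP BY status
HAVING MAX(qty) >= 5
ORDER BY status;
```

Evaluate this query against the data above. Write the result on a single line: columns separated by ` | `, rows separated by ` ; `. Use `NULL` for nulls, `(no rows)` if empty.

closed | 11 ; draft | 9 ; failed | 9 ; open | 11

Partition orders by status; compute MAX(qty) within each group.
HAVING: keep groups where MAX(qty) >= 5.
  closed: ids {3, 5, 6, 9, 11} → MAX(qty)=11
  draft: ids {4, 8} → MAX(qty)=9
  failed: ids {1, 10, 12} → MAX(qty)=9
  open: ids {2, 7, 13} → MAX(qty)=11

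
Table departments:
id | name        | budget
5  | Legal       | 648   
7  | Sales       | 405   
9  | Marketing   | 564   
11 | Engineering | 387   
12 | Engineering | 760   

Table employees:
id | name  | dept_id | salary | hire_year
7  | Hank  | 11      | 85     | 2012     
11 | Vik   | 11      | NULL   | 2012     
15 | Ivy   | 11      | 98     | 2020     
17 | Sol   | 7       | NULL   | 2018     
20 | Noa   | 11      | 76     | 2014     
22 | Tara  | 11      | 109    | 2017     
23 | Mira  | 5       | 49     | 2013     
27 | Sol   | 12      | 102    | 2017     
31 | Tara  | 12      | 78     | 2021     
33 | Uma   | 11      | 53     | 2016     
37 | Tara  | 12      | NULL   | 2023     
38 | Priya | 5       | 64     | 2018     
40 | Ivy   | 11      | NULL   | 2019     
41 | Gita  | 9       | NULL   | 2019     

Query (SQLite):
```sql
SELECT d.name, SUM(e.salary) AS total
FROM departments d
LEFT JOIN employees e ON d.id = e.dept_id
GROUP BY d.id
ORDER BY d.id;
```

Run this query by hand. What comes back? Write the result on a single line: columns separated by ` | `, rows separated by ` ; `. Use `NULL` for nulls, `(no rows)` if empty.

Legal | 113 ; Sales | NULL ; Marketing | NULL ; Engineering | 421 ; Engineering | 180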